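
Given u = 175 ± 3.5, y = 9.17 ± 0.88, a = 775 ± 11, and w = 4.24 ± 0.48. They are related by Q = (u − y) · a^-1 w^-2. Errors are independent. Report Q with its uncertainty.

0.0119 ± 0.00271

Let h = u − y = 166. δh = √(δu² + δy²) = √(12.2 + 0.774) = 3.61, so δh/h = 0.0218.
Q is then a monomial in h, a, w:
δQ/Q = √((δh/h)² + (-1·δa/a)² + (-2·δw/w)²) = √(0.000474 + 0.000201 + 0.0513) = 0.228
Q = 0.0119, so δQ = 0.228 × 0.0119 = 0.00271.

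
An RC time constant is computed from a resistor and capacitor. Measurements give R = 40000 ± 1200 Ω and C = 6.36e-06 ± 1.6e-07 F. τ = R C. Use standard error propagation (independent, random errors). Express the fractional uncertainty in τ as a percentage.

3.92%

Relative error in a monomial: (δτ/τ)² = Σ (nᵢ · δxᵢ/xᵢ)².
  (1·δR/R)² = (1×0.0300)² = 0.000900;  (1·δC/C)² = (1×0.0252)² = 0.000633
δτ/τ = √(0.00153) = 0.0392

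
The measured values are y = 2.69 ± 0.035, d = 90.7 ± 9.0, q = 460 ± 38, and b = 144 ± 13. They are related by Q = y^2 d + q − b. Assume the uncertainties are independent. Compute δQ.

Let p = y^2·d = 656. δp/p = √((2·δy/y)² + (1·δd/d)²) = √(0.000677 + 0.00985) = 0.103, so δp = 67.3.
Q = p + q − b: δQ = √(δp² + δq² + δb²) = √(4530 + 1440 + 169) = 78.4

78.4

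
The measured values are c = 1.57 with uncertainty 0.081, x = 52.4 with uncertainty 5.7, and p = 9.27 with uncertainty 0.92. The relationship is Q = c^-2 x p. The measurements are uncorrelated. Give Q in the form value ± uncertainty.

For a monomial Q ∝ c^-2, x, p, fractional errors add in quadrature:
  (-2·δc/c)² = (-2×0.0516)² = 0.0106;  (1·δx/x)² = (1×0.109)² = 0.0118;  (1·δp/p)² = (1×0.0992)² = 0.00985
δQ/Q = √(0.0323) = 0.180
Q = 197, so δQ = 0.180 × 197 = 35.4.

197 ± 35.4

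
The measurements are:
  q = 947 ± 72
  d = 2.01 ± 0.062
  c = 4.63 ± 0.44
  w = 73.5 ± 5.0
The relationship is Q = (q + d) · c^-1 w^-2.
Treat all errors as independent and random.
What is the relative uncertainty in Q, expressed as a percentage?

18.2%

Let u = q + d = 949. δu = √(δq² + δd²) = √(5180 + 0.00384) = 72.0, so δu/u = 0.0759.
Q is then a monomial in u, c, w:
δQ/Q = √((δu/u)² + (-1·δc/c)² + (-2·δw/w)²) = √(0.00576 + 0.00903 + 0.0185) = 0.182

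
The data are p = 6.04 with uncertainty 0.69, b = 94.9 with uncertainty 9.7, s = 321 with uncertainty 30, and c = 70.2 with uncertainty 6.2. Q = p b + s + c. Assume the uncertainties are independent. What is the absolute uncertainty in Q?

93.1

Let w = p·b = 573. δw/w = √((1·δp/p)² + (1·δb/b)²) = √(0.0131 + 0.0104) = 0.153, so δw = 87.9.
Q = w + s + c: δQ = √(δw² + δs² + δc²) = √(7720 + 900 + 38.4) = 93.1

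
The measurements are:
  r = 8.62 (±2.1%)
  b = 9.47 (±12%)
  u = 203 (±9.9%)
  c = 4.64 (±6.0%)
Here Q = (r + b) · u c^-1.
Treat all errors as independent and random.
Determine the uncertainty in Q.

Let w = r + b = 18.1. δw = √(δr² + δb²) = √(0.0328 + 1.29) = 1.15, so δw/w = 0.0636.
Q is then a monomial in w, u, c:
δQ/Q = √((δw/w)² + (1·δu/u)² + (-1·δc/c)²) = √(0.00405 + 0.00980 + 0.00360) = 0.132
Q = 791, so δQ = 0.132 × 791 = 105.

105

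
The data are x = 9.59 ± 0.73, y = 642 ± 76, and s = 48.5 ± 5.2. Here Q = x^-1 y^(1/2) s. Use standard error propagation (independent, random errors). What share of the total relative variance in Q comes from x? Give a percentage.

(δQ/Q)² = (-1·δx/x)² + (½·δy/y)² + (1·δs/s)²
  x term: (-1×0.0761)² = 0.00579
  y term: (0.5×0.118)² = 0.00350
  s term: (1×0.107)² = 0.0115
Total = 0.0208. Share from x = 0.00579/0.0208 = 0.279.

27.9%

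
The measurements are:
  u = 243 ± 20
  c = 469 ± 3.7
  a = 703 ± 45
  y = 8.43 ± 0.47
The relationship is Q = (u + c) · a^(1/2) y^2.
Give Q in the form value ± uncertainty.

(1.34 ± 0.160) × 10^6

Let w = u + c = 712. δw = √(δu² + δc²) = √(400 + 13.7) = 20.3, so δw/w = 0.0286.
Q is then a monomial in w, a, y:
δQ/Q = √((δw/w)² + (½·δa/a)² + (2·δy/y)²) = √(0.000816 + 0.00102 + 0.0124) = 0.119
Q = 1.34e+06, so δQ = 0.119 × 1.34e+06 = 1.6e+05.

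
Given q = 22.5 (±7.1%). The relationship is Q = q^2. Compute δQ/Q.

Q is a product of powers, so relative uncertainties combine in quadrature:
  (2·δq/q)² = (2×0.0710)² = 0.0202
δQ/Q = √(0.0202) = 0.142

0.142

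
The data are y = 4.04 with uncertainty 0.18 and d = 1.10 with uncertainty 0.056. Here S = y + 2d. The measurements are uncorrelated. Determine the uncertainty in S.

0.212

S is a linear combination, so absolute uncertainties add in quadrature:
  (δy)² = 0.0324;  (2·δd)² = 0.0125
δS = √(0.0449) = 0.212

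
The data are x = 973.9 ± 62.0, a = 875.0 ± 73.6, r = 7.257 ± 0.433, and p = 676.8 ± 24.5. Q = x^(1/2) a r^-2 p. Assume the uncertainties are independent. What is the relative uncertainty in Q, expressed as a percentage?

For a monomial Q ∝ x^(1/2), a, r^-2, p, fractional errors add in quadrature:
  (½·δx/x)² = (0.5×0.0637)² = 0.00101;  (1·δa/a)² = (1×0.0841)² = 0.00708;  (-2·δr/r)² = (-2×0.0597)² = 0.0142;  (1·δp/p)² = (1×0.0362)² = 0.00131
δQ/Q = √(0.0236) = 0.154

15.4%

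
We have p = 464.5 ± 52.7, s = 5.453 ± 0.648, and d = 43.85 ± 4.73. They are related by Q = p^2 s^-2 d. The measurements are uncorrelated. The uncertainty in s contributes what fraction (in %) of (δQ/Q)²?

(δQ/Q)² = (2·δp/p)² + (-2·δs/s)² + (1·δd/d)²
  p term: (2×0.113)² = 0.0515
  s term: (-2×0.119)² = 0.0565
  d term: (1×0.108)² = 0.0116
Total = 0.120. Share from s = 0.0565/0.120 = 0.472.

47.2%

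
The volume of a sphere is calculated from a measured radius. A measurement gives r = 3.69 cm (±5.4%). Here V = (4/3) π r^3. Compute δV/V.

0.162

Each factor contributes (exponent × relative error)² to (δV/V)²:
  (3·δr/r)² = (3×0.0540)² = 0.0262
δV/V = √(0.0262) = 0.162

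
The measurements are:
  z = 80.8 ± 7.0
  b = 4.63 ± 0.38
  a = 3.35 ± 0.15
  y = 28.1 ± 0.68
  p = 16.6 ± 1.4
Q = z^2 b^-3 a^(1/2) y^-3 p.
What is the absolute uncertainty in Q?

0.0290

Relative error in a monomial: (δQ/Q)² = Σ (nᵢ · δxᵢ/xᵢ)².
  (2·δz/z)² = (2×0.0866)² = 0.0300;  (-3·δb/b)² = (-3×0.0821)² = 0.0606;  (½·δa/a)² = (0.5×0.0448)² = 0.000501;  (-3·δy/y)² = (-3×0.0242)² = 0.00527;  (1·δp/p)² = (1×0.0843)² = 0.00711
δQ/Q = √(0.104) = 0.322
Q = 0.0901, so δQ = 0.322 × 0.0901 = 0.0290.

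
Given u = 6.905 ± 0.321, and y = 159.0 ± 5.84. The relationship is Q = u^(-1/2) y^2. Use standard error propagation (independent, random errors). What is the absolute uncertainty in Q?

Relative error in a monomial: (δQ/Q)² = Σ (nᵢ · δxᵢ/xᵢ)².
  (−½·δu/u)² = (-0.5×0.0465)² = 0.000540;  (2·δy/y)² = (2×0.0367)² = 0.00540
δQ/Q = √(0.00594) = 0.0770
Q = 9621, so δQ = 0.0770 × 9621 = 741.

741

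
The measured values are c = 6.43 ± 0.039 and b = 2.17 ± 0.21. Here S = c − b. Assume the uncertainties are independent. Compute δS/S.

Sums and differences: (δS)² = Σ (cᵢ δxᵢ)².
  (δc)² = 0.00152;  (δb)² = 0.0441
δS = √(0.0456) = 0.214
S = 4.26, so δS/S = 0.214/4.26 = 0.0501.

0.0501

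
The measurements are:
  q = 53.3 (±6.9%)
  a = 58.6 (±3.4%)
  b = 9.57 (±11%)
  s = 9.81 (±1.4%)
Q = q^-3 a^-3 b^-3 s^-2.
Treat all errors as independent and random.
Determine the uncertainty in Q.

For a monomial Q ∝ q^-3, a^-3, b^-3, s^-2, fractional errors add in quadrature:
  (-3·δq/q)² = (-3×0.0690)² = 0.0428;  (-3·δa/a)² = (-3×0.0340)² = 0.0104;  (-3·δb/b)² = (-3×0.110)² = 0.109;  (-2·δs/s)² = (-2×0.0140)² = 0.000784
δQ/Q = √(0.163) = 0.404
Q = 3.89e-16, so δQ = 0.404 × 3.89e-16 = 1.57e-16.

1.57e-16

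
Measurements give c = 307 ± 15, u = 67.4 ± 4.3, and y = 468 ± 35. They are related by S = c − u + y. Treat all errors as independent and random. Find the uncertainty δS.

38.3

S is a linear combination, so absolute uncertainties add in quadrature:
  (δc)² = 225;  (δu)² = 18.5;  (δy)² = 1220
δS = √(1470) = 38.3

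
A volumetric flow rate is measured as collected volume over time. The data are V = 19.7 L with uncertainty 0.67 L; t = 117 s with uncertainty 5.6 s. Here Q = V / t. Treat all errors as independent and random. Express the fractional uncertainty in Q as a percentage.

Products/powers → add relative errors in quadrature, weighted by exponent:
  (1·δV/V)² = (1×0.0340)² = 0.00116;  (-1·δt/t)² = (-1×0.0479)² = 0.00229
δQ/Q = √(0.00345) = 0.0587

5.87%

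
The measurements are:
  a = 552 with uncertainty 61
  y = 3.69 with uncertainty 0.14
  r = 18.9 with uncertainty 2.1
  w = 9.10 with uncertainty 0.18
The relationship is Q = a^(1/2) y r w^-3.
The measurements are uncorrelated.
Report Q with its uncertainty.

Q is a product of powers, so relative uncertainties combine in quadrature:
  (½·δa/a)² = (0.5×0.111)² = 0.00305;  (1·δy/y)² = (1×0.0379)² = 0.00144;  (1·δr/r)² = (1×0.111)² = 0.0123;  (-3·δw/w)² = (-3×0.0198)² = 0.00352
δQ/Q = √(0.0204) = 0.143
Q = 2.17, so δQ = 0.143 × 2.17 = 0.310.

2.17 ± 0.310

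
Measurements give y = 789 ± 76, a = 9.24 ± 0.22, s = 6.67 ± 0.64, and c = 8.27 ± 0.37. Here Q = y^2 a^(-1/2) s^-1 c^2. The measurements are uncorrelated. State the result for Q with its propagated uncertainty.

Since Q is a product/quotient, work with relative uncertainties:
  (2·δy/y)² = (2×0.0963)² = 0.0371;  (−½·δa/a)² = (-0.5×0.0238)² = 0.000142;  (-1·δs/s)² = (-1×0.0960)² = 0.00921;  (2·δc/c)² = (2×0.0447)² = 0.00801
δQ/Q = √(0.0545) = 0.233
Q = 2.1e+06, so δQ = 0.233 × 2.1e+06 = 4.9e+05.

(2.10 ± 0.490) × 10^6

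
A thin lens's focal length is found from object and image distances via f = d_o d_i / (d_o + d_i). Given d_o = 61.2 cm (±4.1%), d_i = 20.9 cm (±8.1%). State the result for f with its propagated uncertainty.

∂f/∂d_o = (d_i/(d_o+d_i))² = 0.0648;  ∂f/∂d_i = (d_o/(d_o+d_i))² = 0.556
δf = √((∂f/∂d_o · δd_o)² + (∂f/∂d_i · δd_i)²) = √(0.0264 + 0.885) = 0.955 cm
f = 15.6 cm.

15.6 ± 0.955 cm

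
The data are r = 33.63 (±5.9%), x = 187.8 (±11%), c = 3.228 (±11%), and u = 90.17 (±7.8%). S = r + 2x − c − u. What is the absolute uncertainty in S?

Sums and differences: (δS)² = Σ (cᵢ δxᵢ)².
  (δr)² = 3.94;  (2·δx)² = 1710;  (δc)² = 0.126;  (δu)² = 49.5
δS = √(1760) = 42.0

42.0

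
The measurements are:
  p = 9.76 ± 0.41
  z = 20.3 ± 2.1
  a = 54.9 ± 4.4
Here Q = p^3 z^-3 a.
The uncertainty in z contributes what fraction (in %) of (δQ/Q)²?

81.2%

(δQ/Q)² = (3·δp/p)² + (-3·δz/z)² + (1·δa/a)²
  p term: (3×0.0420)² = 0.0159
  z term: (-3×0.103)² = 0.0963
  a term: (1×0.0801)² = 0.00642
Total = 0.119. Share from z = 0.0963/0.119 = 0.812.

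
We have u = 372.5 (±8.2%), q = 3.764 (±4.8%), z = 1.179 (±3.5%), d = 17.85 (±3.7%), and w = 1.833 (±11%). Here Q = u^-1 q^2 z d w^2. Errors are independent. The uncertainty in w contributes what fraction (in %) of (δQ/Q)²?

72.3%

(δQ/Q)² = (-1·δu/u)² + (2·δq/q)² + (1·δz/z)² + (1·δd/d)² + (2·δw/w)²
  u term: (-1×0.0820)² = 0.00672
  q term: (2×0.0480)² = 0.00922
  z term: (1×0.0350)² = 0.00123
  d term: (1×0.0370)² = 0.00137
  w term: (2×0.110)² = 0.0484
Total = 0.0669. Share from w = 0.0484/0.0669 = 0.723.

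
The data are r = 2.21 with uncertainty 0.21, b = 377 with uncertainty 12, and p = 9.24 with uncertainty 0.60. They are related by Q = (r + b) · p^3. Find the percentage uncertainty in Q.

19.7%

Let u = r + b = 379. δu = √(δr² + δb²) = √(0.0441 + 144) = 12.0, so δu/u = 0.0316.
Q is then a monomial in u, p:
δQ/Q = √((δu/u)² + (3·δp/p)²) = √(0.00100 + 0.0379) = 0.197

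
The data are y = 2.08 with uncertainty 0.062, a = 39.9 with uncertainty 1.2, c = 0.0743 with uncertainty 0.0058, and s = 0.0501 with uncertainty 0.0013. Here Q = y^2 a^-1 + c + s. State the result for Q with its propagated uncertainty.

Let p = y^2·a^-1 = 0.108. δp/p = √((2·δy/y)² + (-1·δa/a)²) = √(0.00355 + 0.000905) = 0.0668, so δp = 0.00724.
Q = p + c + s: δQ = √(δp² + δc² + δs²) = √(5.24e-05 + 3.36e-05 + 1.69e-06) = 0.00937
Q = 0.233.

0.233 ± 0.00937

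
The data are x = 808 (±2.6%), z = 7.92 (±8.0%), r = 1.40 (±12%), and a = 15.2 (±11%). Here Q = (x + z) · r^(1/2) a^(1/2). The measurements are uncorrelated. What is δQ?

321

Let u = x + z = 816. δu = √(δx² + δz²) = √(441 + 0.401) = 21.0, so δu/u = 0.0258.
Q is then a monomial in u, r, a:
δQ/Q = √((δu/u)² + (½·δr/r)² + (½·δa/a)²) = √(0.000664 + 0.00360 + 0.00302) = 0.0854
Q = 3760, so δQ = 0.0854 × 3760 = 321.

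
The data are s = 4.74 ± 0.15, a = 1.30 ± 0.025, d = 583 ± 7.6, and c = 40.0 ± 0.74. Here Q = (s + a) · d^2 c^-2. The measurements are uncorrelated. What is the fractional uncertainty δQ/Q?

Let u = s + a = 6.04. δu = √(δs² + δa²) = √(0.0225 + 0.000625) = 0.152, so δu/u = 0.0252.
Q is then a monomial in u, d, c:
δQ/Q = √((δu/u)² + (2·δd/d)² + (-2·δc/c)²) = √(0.000634 + 0.000680 + 0.00137) = 0.0518

0.0518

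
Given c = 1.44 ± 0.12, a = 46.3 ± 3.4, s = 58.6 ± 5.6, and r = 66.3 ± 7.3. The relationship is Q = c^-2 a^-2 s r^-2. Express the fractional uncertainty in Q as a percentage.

Since Q is a product/quotient, work with relative uncertainties:
  (-2·δc/c)² = (-2×0.0833)² = 0.0278;  (-2·δa/a)² = (-2×0.0734)² = 0.0216;  (1·δs/s)² = (1×0.0956)² = 0.00913;  (-2·δr/r)² = (-2×0.110)² = 0.0485
δQ/Q = √(0.107) = 0.327

32.7%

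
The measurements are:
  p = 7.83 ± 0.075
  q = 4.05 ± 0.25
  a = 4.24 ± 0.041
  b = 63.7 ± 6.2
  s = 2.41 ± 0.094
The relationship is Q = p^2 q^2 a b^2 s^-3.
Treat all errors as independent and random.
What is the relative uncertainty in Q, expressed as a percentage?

25.9%

For a monomial Q ∝ p^2, q^2, a, b^2, s^-3, fractional errors add in quadrature:
  (2·δp/p)² = (2×0.00958)² = 0.000367;  (2·δq/q)² = (2×0.0617)² = 0.0152;  (1·δa/a)² = (1×0.00967)² = 9.35e-05;  (2·δb/b)² = (2×0.0973)² = 0.0379;  (-3·δs/s)² = (-3×0.0390)² = 0.0137
δQ/Q = √(0.0673) = 0.259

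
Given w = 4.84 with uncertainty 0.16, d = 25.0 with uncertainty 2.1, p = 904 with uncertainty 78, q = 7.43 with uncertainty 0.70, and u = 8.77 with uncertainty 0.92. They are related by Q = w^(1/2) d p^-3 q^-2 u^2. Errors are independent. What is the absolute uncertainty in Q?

Products/powers → add relative errors in quadrature, weighted by exponent:
  (½·δw/w)² = (0.5×0.0331)² = 0.000273;  (1·δd/d)² = (1×0.0840)² = 0.00706;  (-3·δp/p)² = (-3×0.0863)² = 0.0670;  (-2·δq/q)² = (-2×0.0942)² = 0.0355;  (2·δu/u)² = (2×0.105)² = 0.0440
δQ/Q = √(0.154) = 0.392
Q = 1.04e-07, so δQ = 0.392 × 1.04e-07 = 4.07e-08.

4.07e-08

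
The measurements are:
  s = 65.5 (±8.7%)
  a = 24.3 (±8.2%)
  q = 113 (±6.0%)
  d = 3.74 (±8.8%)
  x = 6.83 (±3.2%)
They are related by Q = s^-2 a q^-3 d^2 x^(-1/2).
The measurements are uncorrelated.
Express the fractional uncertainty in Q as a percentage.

31.7%

Q is a product of powers, so relative uncertainties combine in quadrature:
  (-2·δs/s)² = (-2×0.0870)² = 0.0303;  (1·δa/a)² = (1×0.0820)² = 0.00672;  (-3·δq/q)² = (-3×0.0600)² = 0.0324;  (2·δd/d)² = (2×0.0880)² = 0.0310;  (−½·δx/x)² = (-0.5×0.0320)² = 0.000256
δQ/Q = √(0.101) = 0.317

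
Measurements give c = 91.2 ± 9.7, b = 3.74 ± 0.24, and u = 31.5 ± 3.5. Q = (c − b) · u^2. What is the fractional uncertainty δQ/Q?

0.248

Let w = c − b = 87.5. δw = √(δc² + δb²) = √(94.1 + 0.0576) = 9.70, so δw/w = 0.111.
Q is then a monomial in w, u:
δQ/Q = √((δw/w)² + (2·δu/u)²) = √(0.0123 + 0.0494) = 0.248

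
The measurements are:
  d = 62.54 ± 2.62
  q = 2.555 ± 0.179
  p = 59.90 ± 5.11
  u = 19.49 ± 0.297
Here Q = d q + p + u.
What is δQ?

14.0

Let w = d·q = 159.8. δw/w = √((1·δd/d)² + (1·δq/q)²) = √(0.00176 + 0.00491) = 0.0816, so δw = 13.0.
Q = w + p + u: δQ = √(δw² + δp² + δu²) = √(170 + 26.1 + 0.0882) = 14.0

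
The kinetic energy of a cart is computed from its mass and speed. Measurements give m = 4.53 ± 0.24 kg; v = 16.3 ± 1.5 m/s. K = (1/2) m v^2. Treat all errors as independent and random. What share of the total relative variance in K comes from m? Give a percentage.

(δK/K)² = (1·δm/m)² + (2·δv/v)²
  m term: (1×0.0530)² = 0.00281
  v term: (2×0.0920)² = 0.0339
Total = 0.0367. Share from m = 0.00281/0.0367 = 0.0765.

7.65%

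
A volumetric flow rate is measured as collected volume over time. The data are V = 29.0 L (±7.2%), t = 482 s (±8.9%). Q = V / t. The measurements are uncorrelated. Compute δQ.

0.00689 L/s

Each factor contributes (exponent × relative error)² to (δQ/Q)²:
  (1·δV/V)² = (1×0.0720)² = 0.00518;  (-1·δt/t)² = (-1×0.0890)² = 0.00792
δQ/Q = √(0.0131) = 0.114
Q = 0.0602 L/s, so δQ = 0.114 × 0.0602 = 0.00689 L/s.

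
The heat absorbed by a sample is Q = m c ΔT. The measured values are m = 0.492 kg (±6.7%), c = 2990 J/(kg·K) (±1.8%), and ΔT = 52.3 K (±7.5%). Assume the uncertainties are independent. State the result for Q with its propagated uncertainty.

76900 ± 7860 J

Since Q is a product/quotient, work with relative uncertainties:
  (1·δm/m)² = (1×0.0670)² = 0.00449;  (1·δc/c)² = (1×0.0180)² = 0.000324;  (1·δΔT/ΔT)² = (1×0.0750)² = 0.00562
δQ/Q = √(0.0104) = 0.102
Q = 76900 J, so δQ = 0.102 × 76900 = 7860 J.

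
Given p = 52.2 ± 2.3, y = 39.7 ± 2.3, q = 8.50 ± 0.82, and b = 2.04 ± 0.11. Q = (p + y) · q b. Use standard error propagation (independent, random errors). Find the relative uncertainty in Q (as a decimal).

Let u = p + y = 91.9. δu = √(δp² + δy²) = √(5.29 + 5.29) = 3.25, so δu/u = 0.0354.
Q is then a monomial in u, q, b:
δQ/Q = √((δu/u)² + (1·δq/q)² + (1·δb/b)²) = √(0.00125 + 0.00931 + 0.00291) = 0.116

0.116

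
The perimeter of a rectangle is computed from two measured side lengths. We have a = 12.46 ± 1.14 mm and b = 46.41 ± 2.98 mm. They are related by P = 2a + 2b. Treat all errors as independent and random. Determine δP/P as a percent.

Absolute uncertainties add in quadrature for a linear combination:
  (2·δa)² = 5.20;  (2·δb)² = 35.5
δP = √(40.7) = 6.38 mm
P = 117.7 mm, so δP/P = 6.38/117.7 = 0.0542.

5.42%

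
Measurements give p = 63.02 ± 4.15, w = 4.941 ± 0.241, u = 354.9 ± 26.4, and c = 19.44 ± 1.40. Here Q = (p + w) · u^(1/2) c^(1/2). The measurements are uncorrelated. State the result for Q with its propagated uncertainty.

5645 ± 452

Let h = p + w = 67.96. δh = √(δp² + δw²) = √(17.2 + 0.0581) = 4.16, so δh/h = 0.0612.
Q is then a monomial in h, u, c:
δQ/Q = √((δh/h)² + (½·δu/u)² + (½·δc/c)²) = √(0.00374 + 0.00138 + 0.00130) = 0.0801
Q = 5645, so δQ = 0.0801 × 5645 = 452.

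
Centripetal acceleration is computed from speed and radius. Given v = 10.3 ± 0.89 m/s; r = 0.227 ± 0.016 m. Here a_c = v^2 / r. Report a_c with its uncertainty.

467 ± 87.2 m/s^2

Relative error in a monomial: (δa_c/a_c)² = Σ (nᵢ · δxᵢ/xᵢ)².
  (2·δv/v)² = (2×0.0864)² = 0.0299;  (-1·δr/r)² = (-1×0.0705)² = 0.00497
δa_c/a_c = √(0.0348) = 0.187
a_c = 467 m/s^2, so δa_c = 0.187 × 467 = 87.2 m/s^2.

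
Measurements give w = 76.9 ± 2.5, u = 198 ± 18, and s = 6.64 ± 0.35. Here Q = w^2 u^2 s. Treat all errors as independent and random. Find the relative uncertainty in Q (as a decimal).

0.200

Since Q is a product/quotient, work with relative uncertainties:
  (2·δw/w)² = (2×0.0325)² = 0.00423;  (2·δu/u)² = (2×0.0909)² = 0.0331;  (1·δs/s)² = (1×0.0527)² = 0.00278
δQ/Q = √(0.0401) = 0.200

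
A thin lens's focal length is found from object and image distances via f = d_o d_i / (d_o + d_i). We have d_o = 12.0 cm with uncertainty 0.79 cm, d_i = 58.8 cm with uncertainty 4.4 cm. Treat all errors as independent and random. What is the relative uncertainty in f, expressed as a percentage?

∂f/∂d_o = (d_i/(d_o+d_i))² = 0.690;  ∂f/∂d_i = (d_o/(d_o+d_i))² = 0.0287
δf = √((∂f/∂d_o · δd_o)² + (∂f/∂d_i · δd_i)²) = √(0.297 + 0.0160) = 0.559 cm
f = 9.97 cm, so δf/f = 0.559/9.97 = 0.0561.

5.61%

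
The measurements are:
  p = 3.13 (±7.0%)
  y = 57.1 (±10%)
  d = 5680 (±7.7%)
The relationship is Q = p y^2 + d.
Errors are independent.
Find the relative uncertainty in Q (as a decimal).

Let w = p·y^2 = 10200. δw/w = √((1·δp/p)² + (2·δy/y)²) = √(0.00490 + 0.0400) = 0.212, so δw = 2160.
Q = w + d: δQ = √(δw² + δd²) = √(4.68e+06 + 1.91e+05) = 2210
Q = 15900, so δQ/Q = 2210/15900 = 0.139.

0.139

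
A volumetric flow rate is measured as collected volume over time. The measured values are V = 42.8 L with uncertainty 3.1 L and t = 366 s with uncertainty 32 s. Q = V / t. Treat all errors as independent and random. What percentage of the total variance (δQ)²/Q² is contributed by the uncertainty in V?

(δQ/Q)² = (1·δV/V)² + (-1·δt/t)²
  V term: (1×0.0724)² = 0.00525
  t term: (-1×0.0874)² = 0.00764
Total = 0.0129. Share from V = 0.00525/0.0129 = 0.407.

40.7%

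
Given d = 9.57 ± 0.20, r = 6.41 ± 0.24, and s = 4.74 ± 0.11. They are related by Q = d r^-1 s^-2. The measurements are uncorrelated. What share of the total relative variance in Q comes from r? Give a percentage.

35.1%

(δQ/Q)² = (1·δd/d)² + (-1·δr/r)² + (-2·δs/s)²
  d term: (1×0.0209)² = 0.000437
  r term: (-1×0.0374)² = 0.00140
  s term: (-2×0.0232)² = 0.00215
Total = 0.00399. Share from r = 0.00140/0.00399 = 0.351.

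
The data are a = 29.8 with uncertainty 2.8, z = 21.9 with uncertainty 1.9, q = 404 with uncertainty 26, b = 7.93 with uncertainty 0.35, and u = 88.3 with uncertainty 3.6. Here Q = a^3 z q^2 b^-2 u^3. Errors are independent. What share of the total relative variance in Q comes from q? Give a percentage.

(δQ/Q)² = (3·δa/a)² + (1·δz/z)² + (2·δq/q)² + (-2·δb/b)² + (3·δu/u)²
  a term: (3×0.0940)² = 0.0795
  z term: (1×0.0868)² = 0.00753
  q term: (2×0.0644)² = 0.0166
  b term: (-2×0.0441)² = 0.00779
  u term: (3×0.0408)² = 0.0150
Total = 0.126. Share from q = 0.0166/0.126 = 0.131.

13.1%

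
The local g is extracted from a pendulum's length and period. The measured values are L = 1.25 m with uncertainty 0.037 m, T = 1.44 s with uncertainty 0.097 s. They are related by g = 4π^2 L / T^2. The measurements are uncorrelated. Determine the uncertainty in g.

3.28 m/s^2

Each factor contributes (exponent × relative error)² to (δg/g)²:
  (1·δL/L)² = (1×0.0296)² = 0.000876;  (-2·δT/T)² = (-2×0.0674)² = 0.0182
δg/g = √(0.0190) = 0.138
g = 23.8 m/s^2, so δg = 0.138 × 23.8 = 3.28 m/s^2.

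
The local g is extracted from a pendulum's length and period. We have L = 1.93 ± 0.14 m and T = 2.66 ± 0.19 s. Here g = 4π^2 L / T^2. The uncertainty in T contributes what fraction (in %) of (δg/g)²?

(δg/g)² = (1·δL/L)² + (-2·δT/T)²
  L term: (1×0.0725)² = 0.00526
  T term: (-2×0.0714)² = 0.0204
Total = 0.0257. Share from T = 0.0204/0.0257 = 0.795.

79.5%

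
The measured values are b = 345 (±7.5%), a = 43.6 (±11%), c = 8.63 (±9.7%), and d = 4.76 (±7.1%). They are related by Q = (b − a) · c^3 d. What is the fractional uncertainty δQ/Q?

Let u = b − a = 301. δu = √(δb² + δa²) = √(670 + 23.0) = 26.3, so δu/u = 0.0873.
Q is then a monomial in u, c, d:
δQ/Q = √((δu/u)² + (3·δc/c)² + (1·δd/d)²) = √(0.00762 + 0.0847 + 0.00504) = 0.312

0.312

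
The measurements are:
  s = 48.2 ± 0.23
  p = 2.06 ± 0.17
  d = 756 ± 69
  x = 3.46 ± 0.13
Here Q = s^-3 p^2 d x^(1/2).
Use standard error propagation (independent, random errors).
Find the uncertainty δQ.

0.0101

For a monomial Q ∝ s^-3, p^2, d, x^(1/2), fractional errors add in quadrature:
  (-3·δs/s)² = (-3×0.00477)² = 0.000205;  (2·δp/p)² = (2×0.0825)² = 0.0272;  (1·δd/d)² = (1×0.0913)² = 0.00833;  (½·δx/x)² = (0.5×0.0376)² = 0.000353
δQ/Q = √(0.0361) = 0.190
Q = 0.0533, so δQ = 0.190 × 0.0533 = 0.0101.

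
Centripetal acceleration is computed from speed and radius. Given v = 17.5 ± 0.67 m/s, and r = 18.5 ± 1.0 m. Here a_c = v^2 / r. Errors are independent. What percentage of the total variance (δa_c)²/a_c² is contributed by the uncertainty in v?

(δa_c/a_c)² = (2·δv/v)² + (-1·δr/r)²
  v term: (2×0.0383)² = 0.00586
  r term: (-1×0.0541)² = 0.00292
Total = 0.00879. Share from v = 0.00586/0.00879 = 0.667.

66.7%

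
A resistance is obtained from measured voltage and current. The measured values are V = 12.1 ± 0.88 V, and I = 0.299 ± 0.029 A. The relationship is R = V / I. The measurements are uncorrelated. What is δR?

For a monomial R ∝ V, I^-1, fractional errors add in quadrature:
  (1·δV/V)² = (1×0.0727)² = 0.00529;  (-1·δI/I)² = (-1×0.0970)² = 0.00941
δR/R = √(0.0147) = 0.121
R = 40.5 Ω, so δR = 0.121 × 40.5 = 4.91 Ω.

4.91 Ω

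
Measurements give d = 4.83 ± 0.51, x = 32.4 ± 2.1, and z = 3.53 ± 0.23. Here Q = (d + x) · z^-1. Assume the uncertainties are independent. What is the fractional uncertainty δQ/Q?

0.0873

Let u = d + x = 37.2. δu = √(δd² + δx²) = √(0.260 + 4.41) = 2.16, so δu/u = 0.0580.
Q is then a monomial in u, z:
δQ/Q = √((δu/u)² + (-1·δz/z)²) = √(0.00337 + 0.00425) = 0.0873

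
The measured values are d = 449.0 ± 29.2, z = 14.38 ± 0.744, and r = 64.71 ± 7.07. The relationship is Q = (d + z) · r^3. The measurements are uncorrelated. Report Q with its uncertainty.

Let u = d + z = 463.4. δu = √(δd² + δz²) = √(853 + 0.554) = 29.2, so δu/u = 0.0630.
Q is then a monomial in u, r:
δQ/Q = √((δu/u)² + (3·δr/r)²) = √(0.00397 + 0.107) = 0.334
Q = 1.256e+08, so δQ = 0.334 × 1.256e+08 = 4.19e+07.

(1.256 ± 0.419) × 10^8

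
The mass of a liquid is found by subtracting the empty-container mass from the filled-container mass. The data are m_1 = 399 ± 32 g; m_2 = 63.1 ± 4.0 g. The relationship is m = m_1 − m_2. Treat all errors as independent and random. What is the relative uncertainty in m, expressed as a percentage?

Absolute uncertainties add in quadrature for a linear combination:
  (δm_1)² = 1020;  (δm_2)² = 16.0
δm = √(1040) = 32.2 g
m = 336 g, so δm/m = 32.2/336 = 0.0960.

9.60%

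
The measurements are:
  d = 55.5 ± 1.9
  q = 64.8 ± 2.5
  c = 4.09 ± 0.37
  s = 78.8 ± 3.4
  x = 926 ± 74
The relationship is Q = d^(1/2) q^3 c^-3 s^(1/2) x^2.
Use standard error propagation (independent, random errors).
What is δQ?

7.59e+10

Since Q is a product/quotient, work with relative uncertainties:
  (½·δd/d)² = (0.5×0.0342)² = 0.000293;  (3·δq/q)² = (3×0.0386)² = 0.0134;  (-3·δc/c)² = (-3×0.0905)² = 0.0737;  (½·δs/s)² = (0.5×0.0431)² = 0.000465;  (2·δx/x)² = (2×0.0799)² = 0.0255
δQ/Q = √(0.113) = 0.337
Q = 2.26e+11, so δQ = 0.337 × 2.26e+11 = 7.59e+10.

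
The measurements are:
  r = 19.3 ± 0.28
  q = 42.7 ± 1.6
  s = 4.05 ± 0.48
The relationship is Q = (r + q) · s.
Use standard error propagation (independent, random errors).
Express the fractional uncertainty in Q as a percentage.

Let u = r + q = 62.0. δu = √(δr² + δq²) = √(0.0784 + 2.56) = 1.62, so δu/u = 0.0262.
Q is then a monomial in u, s:
δQ/Q = √((δu/u)² + (1·δs/s)²) = √(0.000686 + 0.0140) = 0.121

12.1%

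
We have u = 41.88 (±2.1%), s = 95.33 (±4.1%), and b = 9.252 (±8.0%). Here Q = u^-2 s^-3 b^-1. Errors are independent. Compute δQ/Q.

Each factor contributes (exponent × relative error)² to (δQ/Q)²:
  (-2·δu/u)² = (-2×0.0210)² = 0.00176;  (-3·δs/s)² = (-3×0.0410)² = 0.0151;  (-1·δb/b)² = (-1×0.0800)² = 0.00640
δQ/Q = √(0.0233) = 0.153

0.153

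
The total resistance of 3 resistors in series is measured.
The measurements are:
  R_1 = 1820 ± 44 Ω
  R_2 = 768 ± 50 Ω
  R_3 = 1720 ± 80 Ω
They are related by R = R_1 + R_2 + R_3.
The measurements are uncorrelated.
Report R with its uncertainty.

4310 ± 104 Ω

Absolute uncertainties add in quadrature for a linear combination:
  (δR_1)² = 1940;  (δR_2)² = 2500;  (δR_3)² = 6400
δR = √(10800) = 104 Ω
R = 4310 Ω.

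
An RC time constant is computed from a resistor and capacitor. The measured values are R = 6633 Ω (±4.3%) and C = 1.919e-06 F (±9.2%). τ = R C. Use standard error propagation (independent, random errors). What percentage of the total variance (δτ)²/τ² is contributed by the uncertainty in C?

(δτ/τ)² = (1·δR/R)² + (1·δC/C)²
  R term: (1×0.0430)² = 0.00185
  C term: (1×0.0920)² = 0.00846
Total = 0.0103. Share from C = 0.00846/0.0103 = 0.821.

82.1%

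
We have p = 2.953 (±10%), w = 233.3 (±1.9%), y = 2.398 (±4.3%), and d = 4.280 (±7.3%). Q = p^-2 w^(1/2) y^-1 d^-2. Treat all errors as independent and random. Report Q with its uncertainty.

For a monomial Q ∝ p^-2, w^(1/2), y^-1, d^-2, fractional errors add in quadrature:
  (-2·δp/p)² = (-2×0.100)² = 0.0400;  (½·δw/w)² = (0.5×0.0190)² = 9.03e-05;  (-1·δy/y)² = (-1×0.0430)² = 0.00185;  (-2·δd/d)² = (-2×0.0730)² = 0.0213
δQ/Q = √(0.0633) = 0.252
Q = 0.03987, so δQ = 0.252 × 0.03987 = 0.0100.

0.03987 ± 0.0100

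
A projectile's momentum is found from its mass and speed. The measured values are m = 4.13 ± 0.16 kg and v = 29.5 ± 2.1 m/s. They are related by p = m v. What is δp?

Products/powers → add relative errors in quadrature, weighted by exponent:
  (1·δm/m)² = (1×0.0387)² = 0.00150;  (1·δv/v)² = (1×0.0712)² = 0.00507
δp/p = √(0.00657) = 0.0810
p = 122 kg·m/s, so δp = 0.0810 × 122 = 9.87 kg·m/s.

9.87 kg·m/s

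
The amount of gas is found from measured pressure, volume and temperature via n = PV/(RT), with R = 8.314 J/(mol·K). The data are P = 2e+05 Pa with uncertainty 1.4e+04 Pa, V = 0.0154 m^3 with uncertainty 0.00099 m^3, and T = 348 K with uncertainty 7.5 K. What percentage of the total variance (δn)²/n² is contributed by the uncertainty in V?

(δn/n)² = (1·δP/P)² + (1·δV/V)² + (-1·δT/T)²
  P term: (1×0.0700)² = 0.00490
  V term: (1×0.0643)² = 0.00413
  T term: (-1×0.0216)² = 0.000464
Total = 0.00950. Share from V = 0.00413/0.00950 = 0.435.

43.5%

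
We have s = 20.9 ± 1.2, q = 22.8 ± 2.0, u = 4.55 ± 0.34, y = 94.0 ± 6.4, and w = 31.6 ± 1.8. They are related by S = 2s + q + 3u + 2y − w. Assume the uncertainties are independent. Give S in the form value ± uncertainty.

235 ± 13.3

S is a linear combination, so absolute uncertainties add in quadrature:
  (2·δs)² = 5.76;  (δq)² = 4.00;  (3·δu)² = 1.04;  (2·δy)² = 164;  (δw)² = 3.24
δS = √(178) = 13.3
S = 235.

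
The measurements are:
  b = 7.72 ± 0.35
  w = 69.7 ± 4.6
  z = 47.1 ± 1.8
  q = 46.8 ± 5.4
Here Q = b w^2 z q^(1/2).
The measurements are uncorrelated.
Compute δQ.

1.88e+06

Q is a product of powers, so relative uncertainties combine in quadrature:
  (1·δb/b)² = (1×0.0453)² = 0.00206;  (2·δw/w)² = (2×0.0660)² = 0.0174;  (1·δz/z)² = (1×0.0382)² = 0.00146;  (½·δq/q)² = (0.5×0.115)² = 0.00333
δQ/Q = √(0.0243) = 0.156
Q = 1.21e+07, so δQ = 0.156 × 1.21e+07 = 1.88e+06.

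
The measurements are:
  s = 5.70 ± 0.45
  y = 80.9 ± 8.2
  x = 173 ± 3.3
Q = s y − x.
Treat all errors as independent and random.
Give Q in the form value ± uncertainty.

288 ± 59.3

Let p = s·y = 461. δp/p = √((1·δs/s)² + (1·δy/y)²) = √(0.00623 + 0.0103) = 0.128, so δp = 59.2.
Q = p − x: δQ = √(δp² + δx²) = √(3510 + 10.9) = 59.3
Q = 288.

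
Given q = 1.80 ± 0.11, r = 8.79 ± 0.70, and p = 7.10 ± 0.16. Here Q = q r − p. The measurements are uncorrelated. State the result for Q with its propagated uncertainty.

Let w = q·r = 15.8. δw/w = √((1·δq/q)² + (1·δr/r)²) = √(0.00373 + 0.00634) = 0.100, so δw = 1.59.
Q = w − p: δQ = √(δw² + δp²) = √(2.52 + 0.0256) = 1.60
Q = 8.72.

8.72 ± 1.60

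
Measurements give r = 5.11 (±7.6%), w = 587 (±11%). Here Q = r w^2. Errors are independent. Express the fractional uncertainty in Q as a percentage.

Q is a product of powers, so relative uncertainties combine in quadrature:
  (1·δr/r)² = (1×0.0760)² = 0.00578;  (2·δw/w)² = (2×0.110)² = 0.0484
δQ/Q = √(0.0542) = 0.233

23.3%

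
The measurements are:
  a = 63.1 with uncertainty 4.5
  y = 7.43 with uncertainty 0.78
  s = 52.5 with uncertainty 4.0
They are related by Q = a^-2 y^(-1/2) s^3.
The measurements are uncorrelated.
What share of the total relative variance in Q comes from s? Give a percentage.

(δQ/Q)² = (-2·δa/a)² + (−½·δy/y)² + (3·δs/s)²
  a term: (-2×0.0713)² = 0.0203
  y term: (-0.5×0.105)² = 0.00276
  s term: (3×0.0762)² = 0.0522
Total = 0.0753. Share from s = 0.0522/0.0753 = 0.693.

69.3%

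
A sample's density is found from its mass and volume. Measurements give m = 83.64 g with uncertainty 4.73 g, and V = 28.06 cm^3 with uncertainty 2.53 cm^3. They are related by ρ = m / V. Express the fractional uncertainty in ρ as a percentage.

10.6%

Products/powers → add relative errors in quadrature, weighted by exponent:
  (1·δm/m)² = (1×0.0566)² = 0.00320;  (-1·δV/V)² = (-1×0.0902)² = 0.00813
δρ/ρ = √(0.0113) = 0.106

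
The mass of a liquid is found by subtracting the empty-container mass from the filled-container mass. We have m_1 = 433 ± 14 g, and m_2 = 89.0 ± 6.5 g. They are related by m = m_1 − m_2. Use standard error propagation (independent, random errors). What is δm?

For a sum/difference, combine absolute errors in quadrature:
  (δm_1)² = 196;  (δm_2)² = 42.2
δm = √(238) = 15.4 g

15.4 g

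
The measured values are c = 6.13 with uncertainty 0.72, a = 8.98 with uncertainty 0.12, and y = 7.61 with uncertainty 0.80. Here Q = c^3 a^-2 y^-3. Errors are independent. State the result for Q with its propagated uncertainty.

Products/powers → add relative errors in quadrature, weighted by exponent:
  (3·δc/c)² = (3×0.117)² = 0.124;  (-2·δa/a)² = (-2×0.0134)² = 0.000714;  (-3·δy/y)² = (-3×0.105)² = 0.0995
δQ/Q = √(0.224) = 0.474
Q = 0.00648, so δQ = 0.474 × 0.00648 = 0.00307.

0.00648 ± 0.00307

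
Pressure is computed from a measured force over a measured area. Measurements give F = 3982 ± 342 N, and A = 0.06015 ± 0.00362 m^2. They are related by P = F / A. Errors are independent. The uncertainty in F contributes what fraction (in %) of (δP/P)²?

(δP/P)² = (1·δF/F)² + (-1·δA/A)²
  F term: (1×0.0859)² = 0.00738
  A term: (-1×0.0602)² = 0.00362
Total = 0.0110. Share from F = 0.00738/0.0110 = 0.671.

67.1%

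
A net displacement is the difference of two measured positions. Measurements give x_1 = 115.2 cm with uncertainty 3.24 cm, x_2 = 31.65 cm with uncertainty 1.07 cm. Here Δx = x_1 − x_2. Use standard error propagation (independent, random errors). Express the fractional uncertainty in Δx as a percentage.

For a sum/difference, combine absolute errors in quadrature:
  (δx_1)² = 10.5;  (δx_2)² = 1.14
δΔx = √(11.6) = 3.41 cm
Δx = 83.55 cm, so δΔx/Δx = 3.41/83.55 = 0.0408.

4.08%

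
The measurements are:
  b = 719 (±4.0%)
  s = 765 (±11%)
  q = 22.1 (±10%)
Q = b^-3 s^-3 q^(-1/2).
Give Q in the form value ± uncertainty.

Products/powers → add relative errors in quadrature, weighted by exponent:
  (-3·δb/b)² = (-3×0.0400)² = 0.0144;  (-3·δs/s)² = (-3×0.110)² = 0.109;  (−½·δq/q)² = (-0.5×0.100)² = 0.00250
δQ/Q = √(0.126) = 0.355
Q = 1.28e-18, so δQ = 0.355 × 1.28e-18 = 4.53e-19.

(1.28 ± 0.453) × 10^-18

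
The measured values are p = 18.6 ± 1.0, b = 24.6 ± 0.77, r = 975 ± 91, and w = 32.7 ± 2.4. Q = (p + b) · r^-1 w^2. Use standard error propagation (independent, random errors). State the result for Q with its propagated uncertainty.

Let u = p + b = 43.2. δu = √(δp² + δb²) = √(1.00 + 0.593) = 1.26, so δu/u = 0.0292.
Q is then a monomial in u, r, w:
δQ/Q = √((δu/u)² + (-1·δr/r)² + (2·δw/w)²) = √(0.000854 + 0.00871 + 0.0215) = 0.176
Q = 47.4, so δQ = 0.176 × 47.4 = 8.36.

47.4 ± 8.36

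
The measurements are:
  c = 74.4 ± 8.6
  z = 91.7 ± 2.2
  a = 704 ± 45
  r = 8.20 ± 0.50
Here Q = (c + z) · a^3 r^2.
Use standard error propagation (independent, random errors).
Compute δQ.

Let u = c + z = 166. δu = √(δc² + δz²) = √(74.0 + 4.84) = 8.88, so δu/u = 0.0534.
Q is then a monomial in u, a, r:
δQ/Q = √((δu/u)² + (3·δa/a)² + (2·δr/r)²) = √(0.00286 + 0.0368 + 0.0149) = 0.233
Q = 3.9e+12, so δQ = 0.233 × 3.9e+12 = 9.1e+11.

9.1e+11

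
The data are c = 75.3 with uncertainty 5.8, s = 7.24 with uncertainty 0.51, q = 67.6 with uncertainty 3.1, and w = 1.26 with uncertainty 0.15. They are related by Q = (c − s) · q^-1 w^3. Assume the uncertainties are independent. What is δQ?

Let u = c − s = 68.1. δu = √(δc² + δs²) = √(33.6 + 0.260) = 5.82, so δu/u = 0.0855.
Q is then a monomial in u, q, w:
δQ/Q = √((δu/u)² + (-1·δq/q)² + (3·δw/w)²) = √(0.00732 + 0.00210 + 0.128) = 0.370
Q = 2.01, so δQ = 0.370 × 2.01 = 0.745.

0.745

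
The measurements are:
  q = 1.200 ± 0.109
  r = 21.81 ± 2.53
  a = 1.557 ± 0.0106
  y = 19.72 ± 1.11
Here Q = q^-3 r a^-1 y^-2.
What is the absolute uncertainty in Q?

For a monomial Q ∝ q^-3, r, a^-1, y^-2, fractional errors add in quadrature:
  (-3·δq/q)² = (-3×0.0908)² = 0.0743;  (1·δr/r)² = (1×0.116)² = 0.0135;  (-1·δa/a)² = (-1×0.00681)² = 4.63e-05;  (-2·δy/y)² = (-2×0.0563)² = 0.0127
δQ/Q = √(0.100) = 0.317
Q = 0.02085, so δQ = 0.317 × 0.02085 = 0.00661.

0.00661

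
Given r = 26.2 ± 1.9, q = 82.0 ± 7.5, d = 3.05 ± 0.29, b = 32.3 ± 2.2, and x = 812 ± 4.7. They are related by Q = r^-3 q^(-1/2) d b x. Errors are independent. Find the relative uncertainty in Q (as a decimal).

For a monomial Q ∝ r^-3, q^(-1/2), d, b, x, fractional errors add in quadrature:
  (-3·δr/r)² = (-3×0.0725)² = 0.0473;  (−½·δq/q)² = (-0.5×0.0915)² = 0.00209;  (1·δd/d)² = (1×0.0951)² = 0.00904;  (1·δb/b)² = (1×0.0681)² = 0.00464;  (1·δx/x)² = (1×0.00579)² = 3.35e-05
δQ/Q = √(0.0631) = 0.251

0.251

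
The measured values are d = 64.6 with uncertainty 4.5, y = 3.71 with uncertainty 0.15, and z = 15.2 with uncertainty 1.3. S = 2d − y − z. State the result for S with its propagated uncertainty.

110 ± 9.09

Sums and differences: (δS)² = Σ (cᵢ δxᵢ)².
  (2·δd)² = 81.0;  (δy)² = 0.0225;  (δz)² = 1.69
δS = √(82.7) = 9.09
S = 110.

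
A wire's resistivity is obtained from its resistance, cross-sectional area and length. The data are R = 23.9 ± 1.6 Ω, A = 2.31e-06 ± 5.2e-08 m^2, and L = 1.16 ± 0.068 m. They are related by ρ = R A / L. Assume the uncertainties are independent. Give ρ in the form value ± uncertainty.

(4.76 ± 0.437) × 10^-5 Ω·m

Since ρ is a product/quotient, work with relative uncertainties:
  (1·δR/R)² = (1×0.0669)² = 0.00448;  (1·δA/A)² = (1×0.0225)² = 0.000507;  (-1·δL/L)² = (-1×0.0586)² = 0.00344
δρ/ρ = √(0.00842) = 0.0918
ρ = 4.76e-05 Ω·m, so δρ = 0.0918 × 4.76e-05 = 4.37e-06 Ω·m.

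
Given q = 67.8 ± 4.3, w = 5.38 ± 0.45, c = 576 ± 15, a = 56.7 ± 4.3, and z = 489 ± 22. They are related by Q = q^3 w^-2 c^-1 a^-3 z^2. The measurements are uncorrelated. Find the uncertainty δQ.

Relative error in a monomial: (δQ/Q)² = Σ (nᵢ · δxᵢ/xᵢ)².
  (3·δq/q)² = (3×0.0634)² = 0.0362;  (-2·δw/w)² = (-2×0.0836)² = 0.0280;  (-1·δc/c)² = (-1×0.0260)² = 0.000678;  (-3·δa/a)² = (-3×0.0758)² = 0.0518;  (2·δz/z)² = (2×0.0450)² = 0.00810
δQ/Q = √(0.125) = 0.353
Q = 24.5, so δQ = 0.353 × 24.5 = 8.66.

8.66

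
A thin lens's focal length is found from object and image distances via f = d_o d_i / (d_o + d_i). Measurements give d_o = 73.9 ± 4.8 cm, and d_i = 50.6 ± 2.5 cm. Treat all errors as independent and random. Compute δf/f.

0.0395

∂f/∂d_o = (d_i/(d_o+d_i))² = 0.165;  ∂f/∂d_i = (d_o/(d_o+d_i))² = 0.352
δf = √((∂f/∂d_o · δd_o)² + (∂f/∂d_i · δd_i)²) = √(0.629 + 0.776) = 1.19 cm
f = 30.0 cm, so δf/f = 1.19/30.0 = 0.0395.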